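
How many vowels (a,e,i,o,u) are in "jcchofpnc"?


Input: jcchofpnc
Checking each character:
  'j' at position 0: consonant
  'c' at position 1: consonant
  'c' at position 2: consonant
  'h' at position 3: consonant
  'o' at position 4: vowel (running total: 1)
  'f' at position 5: consonant
  'p' at position 6: consonant
  'n' at position 7: consonant
  'c' at position 8: consonant
Total vowels: 1

1


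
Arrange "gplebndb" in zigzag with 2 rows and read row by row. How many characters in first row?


Zigzag "gplebndb" into 2 rows:
Placing characters:
  'g' => row 0
  'p' => row 1
  'l' => row 0
  'e' => row 1
  'b' => row 0
  'n' => row 1
  'd' => row 0
  'b' => row 1
Rows:
  Row 0: "glbd"
  Row 1: "penb"
First row length: 4

4


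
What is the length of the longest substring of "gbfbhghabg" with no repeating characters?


Input: "gbfbhghabg"
Sliding window (track last position of each char):
  Position 0 ('g'): window [0,0] length 1 -- new best
  Position 1 ('b'): window [0,1] length 2 -- new best
  Position 2 ('f'): window [0,2] length 3 -- new best
  Position 3 ('b'): repeat (last at 1), move window start to 2
  Position 3 ('b'): window [2,3] length 2
  Position 4 ('h'): window [2,4] length 3
  Position 5 ('g'): window [2,5] length 4 -- new best
  Position 6 ('h'): repeat (last at 4), move window start to 5
  Position 6 ('h'): window [5,6] length 2
  Position 7 ('a'): window [5,7] length 3
  Position 8 ('b'): window [5,8] length 4
  Position 9 ('g'): repeat (last at 5), move window start to 6
  Position 9 ('g'): window [6,9] length 4
Longest substring with no repeats: "fbhg" with length 4

4


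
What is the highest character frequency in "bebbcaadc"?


Input: bebbcaadc
Character counts:
  'a': 2
  'b': 3
  'c': 2
  'd': 1
  'e': 1
Maximum frequency: 3

3


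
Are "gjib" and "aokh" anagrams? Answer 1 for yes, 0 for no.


Strings: "gjib", "aokh"
Sorted first:  bgij
Sorted second: ahko
Differ at position 0: 'b' vs 'a' => not anagrams

0


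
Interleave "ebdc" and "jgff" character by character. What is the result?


Interleaving "ebdc" and "jgff":
  Position 0: 'e' from first, 'j' from second => "ej"
  Position 1: 'b' from first, 'g' from second => "bg"
  Position 2: 'd' from first, 'f' from second => "df"
  Position 3: 'c' from first, 'f' from second => "cf"
Result: ejbgdfcf

ejbgdfcf


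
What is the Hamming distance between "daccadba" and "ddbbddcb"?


Comparing "daccadba" and "ddbbddcb" position by position:
  Position 0: 'd' vs 'd' => same
  Position 1: 'a' vs 'd' => differ
  Position 2: 'c' vs 'b' => differ
  Position 3: 'c' vs 'b' => differ
  Position 4: 'a' vs 'd' => differ
  Position 5: 'd' vs 'd' => same
  Position 6: 'b' vs 'c' => differ
  Position 7: 'a' vs 'b' => differ
Total differences (Hamming distance): 6

6


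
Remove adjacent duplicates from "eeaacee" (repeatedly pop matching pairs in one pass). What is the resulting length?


Input: eeaacee
Stack-based adjacent duplicate removal:
  Read 'e': push. Stack: e
  Read 'e': matches stack top 'e' => pop. Stack: (empty)
  Read 'a': push. Stack: a
  Read 'a': matches stack top 'a' => pop. Stack: (empty)
  Read 'c': push. Stack: c
  Read 'e': push. Stack: ce
  Read 'e': matches stack top 'e' => pop. Stack: c
Final stack: "c" (length 1)

1


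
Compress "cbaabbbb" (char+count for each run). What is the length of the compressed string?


Input: cbaabbbb
Runs:
  'c' x 1 => "c1"
  'b' x 1 => "b1"
  'a' x 2 => "a2"
  'b' x 4 => "b4"
Compressed: "c1b1a2b4"
Compressed length: 8

8


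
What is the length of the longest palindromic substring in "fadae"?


Input: "fadae"
Checking substrings for palindromes:
  [1:4] "ada" (len 3) => palindrome
Longest palindromic substring: "ada" with length 3

3


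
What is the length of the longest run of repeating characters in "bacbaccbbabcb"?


Input: "bacbaccbbabcb"
Scanning for longest run:
  Position 1 ('a'): new char, reset run to 1
  Position 2 ('c'): new char, reset run to 1
  Position 3 ('b'): new char, reset run to 1
  Position 4 ('a'): new char, reset run to 1
  Position 5 ('c'): new char, reset run to 1
  Position 6 ('c'): continues run of 'c', length=2
  Position 7 ('b'): new char, reset run to 1
  Position 8 ('b'): continues run of 'b', length=2
  Position 9 ('a'): new char, reset run to 1
  Position 10 ('b'): new char, reset run to 1
  Position 11 ('c'): new char, reset run to 1
  Position 12 ('b'): new char, reset run to 1
Longest run: 'c' with length 2

2


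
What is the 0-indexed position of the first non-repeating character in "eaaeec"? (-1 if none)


Input: eaaeec
Character frequencies:
  'a': 2
  'c': 1
  'e': 3
Scanning left to right for freq == 1:
  Position 0 ('e'): freq=3, skip
  Position 1 ('a'): freq=2, skip
  Position 2 ('a'): freq=2, skip
  Position 3 ('e'): freq=3, skip
  Position 4 ('e'): freq=3, skip
  Position 5 ('c'): unique! => answer = 5

5


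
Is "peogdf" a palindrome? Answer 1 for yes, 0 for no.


Input: peogdf
Reversed: fdgoep
  Compare pos 0 ('p') with pos 5 ('f'): MISMATCH
  Compare pos 1 ('e') with pos 4 ('d'): MISMATCH
  Compare pos 2 ('o') with pos 3 ('g'): MISMATCH
Result: not a palindrome

0


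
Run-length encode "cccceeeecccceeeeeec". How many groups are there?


Input: cccceeeecccceeeeeec
Scanning for consecutive runs:
  Group 1: 'c' x 4 (positions 0-3)
  Group 2: 'e' x 4 (positions 4-7)
  Group 3: 'c' x 4 (positions 8-11)
  Group 4: 'e' x 6 (positions 12-17)
  Group 5: 'c' x 1 (positions 18-18)
Total groups: 5

5


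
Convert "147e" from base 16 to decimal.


Input: "147e" in base 16
Positional expansion:
  Digit '1' (value 1) x 16^3 = 4096
  Digit '4' (value 4) x 16^2 = 1024
  Digit '7' (value 7) x 16^1 = 112
  Digit 'e' (value 14) x 16^0 = 14
Sum = 5246

5246


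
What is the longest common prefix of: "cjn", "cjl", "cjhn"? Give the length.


Words: cjn, cjl, cjhn
  Position 0: all 'c' => match
  Position 1: all 'j' => match
  Position 2: ('n', 'l', 'h') => mismatch, stop
LCP = "cj" (length 2)

2


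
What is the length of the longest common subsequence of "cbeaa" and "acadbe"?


LCS of "cbeaa" and "acadbe"
DP table:
           a    c    a    d    b    e
      0    0    0    0    0    0    0
  c   0    0    1    1    1    1    1
  b   0    0    1    1    1    2    2
  e   0    0    1    1    1    2    3
  a   0    1    1    2    2    2    3
  a   0    1    1    2    2    2    3
LCS length = dp[5][6] = 3

3


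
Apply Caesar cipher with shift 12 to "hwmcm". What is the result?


Caesar cipher: shift "hwmcm" by 12
  'h' (pos 7) + 12 = pos 19 = 't'
  'w' (pos 22) + 12 = pos 8 = 'i'
  'm' (pos 12) + 12 = pos 24 = 'y'
  'c' (pos 2) + 12 = pos 14 = 'o'
  'm' (pos 12) + 12 = pos 24 = 'y'
Result: tiyoy

tiyoy


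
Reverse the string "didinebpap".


Input: didinebpap
Reading characters right to left:
  Position 9: 'p'
  Position 8: 'a'
  Position 7: 'p'
  Position 6: 'b'
  Position 5: 'e'
  Position 4: 'n'
  Position 3: 'i'
  Position 2: 'd'
  Position 1: 'i'
  Position 0: 'd'
Reversed: papbenidid

papbenidid


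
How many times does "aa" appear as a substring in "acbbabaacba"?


Searching for "aa" in "acbbabaacba"
Scanning each position:
  Position 0: "ac" => no
  Position 1: "cb" => no
  Position 2: "bb" => no
  Position 3: "ba" => no
  Position 4: "ab" => no
  Position 5: "ba" => no
  Position 6: "aa" => MATCH
  Position 7: "ac" => no
  Position 8: "cb" => no
  Position 9: "ba" => no
Total occurrences: 1

1


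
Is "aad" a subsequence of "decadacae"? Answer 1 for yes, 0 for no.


Check if "aad" is a subsequence of "decadacae"
Greedy scan:
  Position 0 ('d'): no match needed
  Position 1 ('e'): no match needed
  Position 2 ('c'): no match needed
  Position 3 ('a'): matches sub[0] = 'a'
  Position 4 ('d'): no match needed
  Position 5 ('a'): matches sub[1] = 'a'
  Position 6 ('c'): no match needed
  Position 7 ('a'): no match needed
  Position 8 ('e'): no match needed
Only matched 2/3 characters => not a subsequence

0


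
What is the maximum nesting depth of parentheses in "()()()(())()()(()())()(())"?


Input: "()()()(())()()(()())()(())"
Tracking depth:
  Position 0 '(': depth becomes 1
  Position 1 ')': depth becomes 0
  Position 2 '(': depth becomes 1
  Position 3 ')': depth becomes 0
  Position 4 '(': depth becomes 1
  Position 5 ')': depth becomes 0
  Position 6 '(': depth becomes 1
  Position 7 '(': depth becomes 2
  Position 8 ')': depth becomes 1
  Position 9 ')': depth becomes 0
  Position 10 '(': depth becomes 1
  Position 11 ')': depth becomes 0
  Position 12 '(': depth becomes 1
  Position 13 ')': depth becomes 0
  Position 14 '(': depth becomes 1
  Position 15 '(': depth becomes 2
  Position 16 ')': depth becomes 1
  Position 17 '(': depth becomes 2
  Position 18 ')': depth becomes 1
  Position 19 ')': depth becomes 0
  Position 20 '(': depth becomes 1
  Position 21 ')': depth becomes 0
  Position 22 '(': depth becomes 1
  Position 23 '(': depth becomes 2
  Position 24 ')': depth becomes 1
  Position 25 ')': depth becomes 0
Maximum depth reached: 2

2


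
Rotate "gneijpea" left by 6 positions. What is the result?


Input: "gneijpea", rotate left by 6
First 6 characters: "gneijp"
Remaining characters: "ea"
Concatenate remaining + first: "ea" + "gneijp" = "eagneijp"

eagneijp


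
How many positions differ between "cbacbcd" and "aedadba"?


Comparing "cbacbcd" and "aedadba" position by position:
  Position 0: 'c' vs 'a' => DIFFER
  Position 1: 'b' vs 'e' => DIFFER
  Position 2: 'a' vs 'd' => DIFFER
  Position 3: 'c' vs 'a' => DIFFER
  Position 4: 'b' vs 'd' => DIFFER
  Position 5: 'c' vs 'b' => DIFFER
  Position 6: 'd' vs 'a' => DIFFER
Positions that differ: 7

7


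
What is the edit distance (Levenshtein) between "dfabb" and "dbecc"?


Computing edit distance: "dfabb" -> "dbecc"
DP table:
           d    b    e    c    c
      0    1    2    3    4    5
  d   1    0    1    2    3    4
  f   2    1    1    2    3    4
  a   3    2    2    2    3    4
  b   4    3    2    3    3    4
  b   5    4    3    3    4    4
Edit distance = dp[5][5] = 4

4


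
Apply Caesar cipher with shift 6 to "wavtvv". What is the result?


Caesar cipher: shift "wavtvv" by 6
  'w' (pos 22) + 6 = pos 2 = 'c'
  'a' (pos 0) + 6 = pos 6 = 'g'
  'v' (pos 21) + 6 = pos 1 = 'b'
  't' (pos 19) + 6 = pos 25 = 'z'
  'v' (pos 21) + 6 = pos 1 = 'b'
  'v' (pos 21) + 6 = pos 1 = 'b'
Result: cgbzbb

cgbzbb


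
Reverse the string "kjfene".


Input: kjfene
Reading characters right to left:
  Position 5: 'e'
  Position 4: 'n'
  Position 3: 'e'
  Position 2: 'f'
  Position 1: 'j'
  Position 0: 'k'
Reversed: enefjk

enefjk


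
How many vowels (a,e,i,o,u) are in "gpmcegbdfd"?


Input: gpmcegbdfd
Checking each character:
  'g' at position 0: consonant
  'p' at position 1: consonant
  'm' at position 2: consonant
  'c' at position 3: consonant
  'e' at position 4: vowel (running total: 1)
  'g' at position 5: consonant
  'b' at position 6: consonant
  'd' at position 7: consonant
  'f' at position 8: consonant
  'd' at position 9: consonant
Total vowels: 1

1


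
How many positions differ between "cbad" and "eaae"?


Comparing "cbad" and "eaae" position by position:
  Position 0: 'c' vs 'e' => DIFFER
  Position 1: 'b' vs 'a' => DIFFER
  Position 2: 'a' vs 'a' => same
  Position 3: 'd' vs 'e' => DIFFER
Positions that differ: 3

3


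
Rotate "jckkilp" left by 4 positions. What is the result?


Input: "jckkilp", rotate left by 4
First 4 characters: "jckk"
Remaining characters: "ilp"
Concatenate remaining + first: "ilp" + "jckk" = "ilpjckk"

ilpjckk


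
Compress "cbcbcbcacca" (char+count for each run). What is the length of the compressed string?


Input: cbcbcbcacca
Runs:
  'c' x 1 => "c1"
  'b' x 1 => "b1"
  'c' x 1 => "c1"
  'b' x 1 => "b1"
  'c' x 1 => "c1"
  'b' x 1 => "b1"
  'c' x 1 => "c1"
  'a' x 1 => "a1"
  'c' x 2 => "c2"
  'a' x 1 => "a1"
Compressed: "c1b1c1b1c1b1c1a1c2a1"
Compressed length: 20

20


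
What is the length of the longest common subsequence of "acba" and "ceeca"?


LCS of "acba" and "ceeca"
DP table:
           c    e    e    c    a
      0    0    0    0    0    0
  a   0    0    0    0    0    1
  c   0    1    1    1    1    1
  b   0    1    1    1    1    1
  a   0    1    1    1    1    2
LCS length = dp[4][5] = 2

2


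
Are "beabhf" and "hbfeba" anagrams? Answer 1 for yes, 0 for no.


Strings: "beabhf", "hbfeba"
Sorted first:  abbefh
Sorted second: abbefh
Sorted forms match => anagrams

1


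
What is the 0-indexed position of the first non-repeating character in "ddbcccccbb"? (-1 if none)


Input: ddbcccccbb
Character frequencies:
  'b': 3
  'c': 5
  'd': 2
Scanning left to right for freq == 1:
  Position 0 ('d'): freq=2, skip
  Position 1 ('d'): freq=2, skip
  Position 2 ('b'): freq=3, skip
  Position 3 ('c'): freq=5, skip
  Position 4 ('c'): freq=5, skip
  Position 5 ('c'): freq=5, skip
  Position 6 ('c'): freq=5, skip
  Position 7 ('c'): freq=5, skip
  Position 8 ('b'): freq=3, skip
  Position 9 ('b'): freq=3, skip
  No unique character found => answer = -1

-1


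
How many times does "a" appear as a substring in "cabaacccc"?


Searching for "a" in "cabaacccc"
Scanning each position:
  Position 0: "c" => no
  Position 1: "a" => MATCH
  Position 2: "b" => no
  Position 3: "a" => MATCH
  Position 4: "a" => MATCH
  Position 5: "c" => no
  Position 6: "c" => no
  Position 7: "c" => no
  Position 8: "c" => no
Total occurrences: 3

3


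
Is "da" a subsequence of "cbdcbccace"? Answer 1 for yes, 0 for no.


Check if "da" is a subsequence of "cbdcbccace"
Greedy scan:
  Position 0 ('c'): no match needed
  Position 1 ('b'): no match needed
  Position 2 ('d'): matches sub[0] = 'd'
  Position 3 ('c'): no match needed
  Position 4 ('b'): no match needed
  Position 5 ('c'): no match needed
  Position 6 ('c'): no match needed
  Position 7 ('a'): matches sub[1] = 'a'
  Position 8 ('c'): no match needed
  Position 9 ('e'): no match needed
All 2 characters matched => is a subsequence

1


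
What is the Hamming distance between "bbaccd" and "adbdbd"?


Comparing "bbaccd" and "adbdbd" position by position:
  Position 0: 'b' vs 'a' => differ
  Position 1: 'b' vs 'd' => differ
  Position 2: 'a' vs 'b' => differ
  Position 3: 'c' vs 'd' => differ
  Position 4: 'c' vs 'b' => differ
  Position 5: 'd' vs 'd' => same
Total differences (Hamming distance): 5

5


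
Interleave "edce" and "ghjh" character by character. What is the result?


Interleaving "edce" and "ghjh":
  Position 0: 'e' from first, 'g' from second => "eg"
  Position 1: 'd' from first, 'h' from second => "dh"
  Position 2: 'c' from first, 'j' from second => "cj"
  Position 3: 'e' from first, 'h' from second => "eh"
Result: egdhcjeh

egdhcjeh


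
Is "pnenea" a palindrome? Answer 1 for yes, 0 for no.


Input: pnenea
Reversed: aenenp
  Compare pos 0 ('p') with pos 5 ('a'): MISMATCH
  Compare pos 1 ('n') with pos 4 ('e'): MISMATCH
  Compare pos 2 ('e') with pos 3 ('n'): MISMATCH
Result: not a palindrome

0


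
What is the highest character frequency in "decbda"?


Input: decbda
Character counts:
  'a': 1
  'b': 1
  'c': 1
  'd': 2
  'e': 1
Maximum frequency: 2

2


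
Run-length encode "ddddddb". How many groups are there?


Input: ddddddb
Scanning for consecutive runs:
  Group 1: 'd' x 6 (positions 0-5)
  Group 2: 'b' x 1 (positions 6-6)
Total groups: 2

2


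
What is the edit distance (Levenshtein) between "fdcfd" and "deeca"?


Computing edit distance: "fdcfd" -> "deeca"
DP table:
           d    e    e    c    a
      0    1    2    3    4    5
  f   1    1    2    3    4    5
  d   2    1    2    3    4    5
  c   3    2    2    3    3    4
  f   4    3    3    3    4    4
  d   5    4    4    4    4    5
Edit distance = dp[5][5] = 5

5


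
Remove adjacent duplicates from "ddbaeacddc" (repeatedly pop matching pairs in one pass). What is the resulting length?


Input: ddbaeacddc
Stack-based adjacent duplicate removal:
  Read 'd': push. Stack: d
  Read 'd': matches stack top 'd' => pop. Stack: (empty)
  Read 'b': push. Stack: b
  Read 'a': push. Stack: ba
  Read 'e': push. Stack: bae
  Read 'a': push. Stack: baea
  Read 'c': push. Stack: baeac
  Read 'd': push. Stack: baeacd
  Read 'd': matches stack top 'd' => pop. Stack: baeac
  Read 'c': matches stack top 'c' => pop. Stack: baea
Final stack: "baea" (length 4)

4


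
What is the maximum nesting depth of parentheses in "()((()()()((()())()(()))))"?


Input: "()((()()()((()())()(()))))"
Tracking depth:
  Position 0 '(': depth becomes 1
  Position 1 ')': depth becomes 0
  Position 2 '(': depth becomes 1
  Position 3 '(': depth becomes 2
  Position 4 '(': depth becomes 3
  Position 5 ')': depth becomes 2
  Position 6 '(': depth becomes 3
  Position 7 ')': depth becomes 2
  Position 8 '(': depth becomes 3
  Position 9 ')': depth becomes 2
  Position 10 '(': depth becomes 3
  Position 11 '(': depth becomes 4
  Position 12 '(': depth becomes 5
  Position 13 ')': depth becomes 4
  Position 14 '(': depth becomes 5
  Position 15 ')': depth becomes 4
  Position 16 ')': depth becomes 3
  Position 17 '(': depth becomes 4
  Position 18 ')': depth becomes 3
  Position 19 '(': depth becomes 4
  Position 20 '(': depth becomes 5
  Position 21 ')': depth becomes 4
  Position 22 ')': depth becomes 3
  Position 23 ')': depth becomes 2
  Position 24 ')': depth becomes 1
  Position 25 ')': depth becomes 0
Maximum depth reached: 5

5


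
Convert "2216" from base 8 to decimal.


Input: "2216" in base 8
Positional expansion:
  Digit '2' (value 2) x 8^3 = 1024
  Digit '2' (value 2) x 8^2 = 128
  Digit '1' (value 1) x 8^1 = 8
  Digit '6' (value 6) x 8^0 = 6
Sum = 1166

1166


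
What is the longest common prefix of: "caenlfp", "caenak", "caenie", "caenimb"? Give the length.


Words: caenlfp, caenak, caenie, caenimb
  Position 0: all 'c' => match
  Position 1: all 'a' => match
  Position 2: all 'e' => match
  Position 3: all 'n' => match
  Position 4: ('l', 'a', 'i', 'i') => mismatch, stop
LCP = "caen" (length 4)

4


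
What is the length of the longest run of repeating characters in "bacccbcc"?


Input: "bacccbcc"
Scanning for longest run:
  Position 1 ('a'): new char, reset run to 1
  Position 2 ('c'): new char, reset run to 1
  Position 3 ('c'): continues run of 'c', length=2
  Position 4 ('c'): continues run of 'c', length=3
  Position 5 ('b'): new char, reset run to 1
  Position 6 ('c'): new char, reset run to 1
  Position 7 ('c'): continues run of 'c', length=2
Longest run: 'c' with length 3

3


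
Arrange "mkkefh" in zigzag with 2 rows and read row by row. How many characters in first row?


Zigzag "mkkefh" into 2 rows:
Placing characters:
  'm' => row 0
  'k' => row 1
  'k' => row 0
  'e' => row 1
  'f' => row 0
  'h' => row 1
Rows:
  Row 0: "mkf"
  Row 1: "keh"
First row length: 3

3


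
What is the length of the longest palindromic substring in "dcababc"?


Input: "dcababc"
Checking substrings for palindromes:
  [2:5] "aba" (len 3) => palindrome
  [3:6] "bab" (len 3) => palindrome
Longest palindromic substring: "aba" with length 3

3


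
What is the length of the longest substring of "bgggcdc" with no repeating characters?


Input: "bgggcdc"
Sliding window (track last position of each char):
  Position 0 ('b'): window [0,0] length 1 -- new best
  Position 1 ('g'): window [0,1] length 2 -- new best
  Position 2 ('g'): repeat (last at 1), move window start to 2
  Position 2 ('g'): window [2,2] length 1
  Position 3 ('g'): repeat (last at 2), move window start to 3
  Position 3 ('g'): window [3,3] length 1
  Position 4 ('c'): window [3,4] length 2
  Position 5 ('d'): window [3,5] length 3 -- new best
  Position 6 ('c'): repeat (last at 4), move window start to 5
  Position 6 ('c'): window [5,6] length 2
Longest substring with no repeats: "gcd" with length 3

3


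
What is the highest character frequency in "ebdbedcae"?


Input: ebdbedcae
Character counts:
  'a': 1
  'b': 2
  'c': 1
  'd': 2
  'e': 3
Maximum frequency: 3

3


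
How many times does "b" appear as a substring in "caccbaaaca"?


Searching for "b" in "caccbaaaca"
Scanning each position:
  Position 0: "c" => no
  Position 1: "a" => no
  Position 2: "c" => no
  Position 3: "c" => no
  Position 4: "b" => MATCH
  Position 5: "a" => no
  Position 6: "a" => no
  Position 7: "a" => no
  Position 8: "c" => no
  Position 9: "a" => no
Total occurrences: 1

1


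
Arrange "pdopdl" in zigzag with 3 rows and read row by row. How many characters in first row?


Zigzag "pdopdl" into 3 rows:
Placing characters:
  'p' => row 0
  'd' => row 1
  'o' => row 2
  'p' => row 1
  'd' => row 0
  'l' => row 1
Rows:
  Row 0: "pd"
  Row 1: "dpl"
  Row 2: "o"
First row length: 2

2


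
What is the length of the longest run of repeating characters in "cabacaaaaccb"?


Input: "cabacaaaaccb"
Scanning for longest run:
  Position 1 ('a'): new char, reset run to 1
  Position 2 ('b'): new char, reset run to 1
  Position 3 ('a'): new char, reset run to 1
  Position 4 ('c'): new char, reset run to 1
  Position 5 ('a'): new char, reset run to 1
  Position 6 ('a'): continues run of 'a', length=2
  Position 7 ('a'): continues run of 'a', length=3
  Position 8 ('a'): continues run of 'a', length=4
  Position 9 ('c'): new char, reset run to 1
  Position 10 ('c'): continues run of 'c', length=2
  Position 11 ('b'): new char, reset run to 1
Longest run: 'a' with length 4

4


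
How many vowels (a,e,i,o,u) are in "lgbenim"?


Input: lgbenim
Checking each character:
  'l' at position 0: consonant
  'g' at position 1: consonant
  'b' at position 2: consonant
  'e' at position 3: vowel (running total: 1)
  'n' at position 4: consonant
  'i' at position 5: vowel (running total: 2)
  'm' at position 6: consonant
Total vowels: 2

2


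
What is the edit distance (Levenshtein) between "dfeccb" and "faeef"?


Computing edit distance: "dfeccb" -> "faeef"
DP table:
           f    a    e    e    f
      0    1    2    3    4    5
  d   1    1    2    3    4    5
  f   2    1    2    3    4    4
  e   3    2    2    2    3    4
  c   4    3    3    3    3    4
  c   5    4    4    4    4    4
  b   6    5    5    5    5    5
Edit distance = dp[6][5] = 5

5


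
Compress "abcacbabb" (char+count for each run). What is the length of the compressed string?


Input: abcacbabb
Runs:
  'a' x 1 => "a1"
  'b' x 1 => "b1"
  'c' x 1 => "c1"
  'a' x 1 => "a1"
  'c' x 1 => "c1"
  'b' x 1 => "b1"
  'a' x 1 => "a1"
  'b' x 2 => "b2"
Compressed: "a1b1c1a1c1b1a1b2"
Compressed length: 16

16


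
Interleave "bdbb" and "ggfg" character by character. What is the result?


Interleaving "bdbb" and "ggfg":
  Position 0: 'b' from first, 'g' from second => "bg"
  Position 1: 'd' from first, 'g' from second => "dg"
  Position 2: 'b' from first, 'f' from second => "bf"
  Position 3: 'b' from first, 'g' from second => "bg"
Result: bgdgbfbg

bgdgbfbg


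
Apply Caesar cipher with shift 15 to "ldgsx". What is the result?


Caesar cipher: shift "ldgsx" by 15
  'l' (pos 11) + 15 = pos 0 = 'a'
  'd' (pos 3) + 15 = pos 18 = 's'
  'g' (pos 6) + 15 = pos 21 = 'v'
  's' (pos 18) + 15 = pos 7 = 'h'
  'x' (pos 23) + 15 = pos 12 = 'm'
Result: asvhm

asvhm


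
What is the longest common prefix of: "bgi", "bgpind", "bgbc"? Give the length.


Words: bgi, bgpind, bgbc
  Position 0: all 'b' => match
  Position 1: all 'g' => match
  Position 2: ('i', 'p', 'b') => mismatch, stop
LCP = "bg" (length 2)

2


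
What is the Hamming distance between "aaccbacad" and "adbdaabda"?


Comparing "aaccbacad" and "adbdaabda" position by position:
  Position 0: 'a' vs 'a' => same
  Position 1: 'a' vs 'd' => differ
  Position 2: 'c' vs 'b' => differ
  Position 3: 'c' vs 'd' => differ
  Position 4: 'b' vs 'a' => differ
  Position 5: 'a' vs 'a' => same
  Position 6: 'c' vs 'b' => differ
  Position 7: 'a' vs 'd' => differ
  Position 8: 'd' vs 'a' => differ
Total differences (Hamming distance): 7

7


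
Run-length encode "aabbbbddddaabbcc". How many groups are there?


Input: aabbbbddddaabbcc
Scanning for consecutive runs:
  Group 1: 'a' x 2 (positions 0-1)
  Group 2: 'b' x 4 (positions 2-5)
  Group 3: 'd' x 4 (positions 6-9)
  Group 4: 'a' x 2 (positions 10-11)
  Group 5: 'b' x 2 (positions 12-13)
  Group 6: 'c' x 2 (positions 14-15)
Total groups: 6

6


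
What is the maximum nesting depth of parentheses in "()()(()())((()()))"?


Input: "()()(()())((()()))"
Tracking depth:
  Position 0 '(': depth becomes 1
  Position 1 ')': depth becomes 0
  Position 2 '(': depth becomes 1
  Position 3 ')': depth becomes 0
  Position 4 '(': depth becomes 1
  Position 5 '(': depth becomes 2
  Position 6 ')': depth becomes 1
  Position 7 '(': depth becomes 2
  Position 8 ')': depth becomes 1
  Position 9 ')': depth becomes 0
  Position 10 '(': depth becomes 1
  Position 11 '(': depth becomes 2
  Position 12 '(': depth becomes 3
  Position 13 ')': depth becomes 2
  Position 14 '(': depth becomes 3
  Position 15 ')': depth becomes 2
  Position 16 ')': depth becomes 1
  Position 17 ')': depth becomes 0
Maximum depth reached: 3

3


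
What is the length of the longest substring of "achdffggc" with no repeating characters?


Input: "achdffggc"
Sliding window (track last position of each char):
  Position 0 ('a'): window [0,0] length 1 -- new best
  Position 1 ('c'): window [0,1] length 2 -- new best
  Position 2 ('h'): window [0,2] length 3 -- new best
  Position 3 ('d'): window [0,3] length 4 -- new best
  Position 4 ('f'): window [0,4] length 5 -- new best
  Position 5 ('f'): repeat (last at 4), move window start to 5
  Position 5 ('f'): window [5,5] length 1
  Position 6 ('g'): window [5,6] length 2
  Position 7 ('g'): repeat (last at 6), move window start to 7
  Position 7 ('g'): window [7,7] length 1
  Position 8 ('c'): window [7,8] length 2
Longest substring with no repeats: "achdf" with length 5

5


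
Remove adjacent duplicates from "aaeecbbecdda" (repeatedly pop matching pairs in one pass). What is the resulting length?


Input: aaeecbbecdda
Stack-based adjacent duplicate removal:
  Read 'a': push. Stack: a
  Read 'a': matches stack top 'a' => pop. Stack: (empty)
  Read 'e': push. Stack: e
  Read 'e': matches stack top 'e' => pop. Stack: (empty)
  Read 'c': push. Stack: c
  Read 'b': push. Stack: cb
  Read 'b': matches stack top 'b' => pop. Stack: c
  Read 'e': push. Stack: ce
  Read 'c': push. Stack: cec
  Read 'd': push. Stack: cecd
  Read 'd': matches stack top 'd' => pop. Stack: cec
  Read 'a': push. Stack: ceca
Final stack: "ceca" (length 4)

4


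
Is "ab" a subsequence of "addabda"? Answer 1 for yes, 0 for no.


Check if "ab" is a subsequence of "addabda"
Greedy scan:
  Position 0 ('a'): matches sub[0] = 'a'
  Position 1 ('d'): no match needed
  Position 2 ('d'): no match needed
  Position 3 ('a'): no match needed
  Position 4 ('b'): matches sub[1] = 'b'
  Position 5 ('d'): no match needed
  Position 6 ('a'): no match needed
All 2 characters matched => is a subsequence

1


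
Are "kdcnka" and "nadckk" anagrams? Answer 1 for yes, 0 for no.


Strings: "kdcnka", "nadckk"
Sorted first:  acdkkn
Sorted second: acdkkn
Sorted forms match => anagrams

1


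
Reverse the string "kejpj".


Input: kejpj
Reading characters right to left:
  Position 4: 'j'
  Position 3: 'p'
  Position 2: 'j'
  Position 1: 'e'
  Position 0: 'k'
Reversed: jpjek

jpjek


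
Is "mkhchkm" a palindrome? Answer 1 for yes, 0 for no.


Input: mkhchkm
Reversed: mkhchkm
  Compare pos 0 ('m') with pos 6 ('m'): match
  Compare pos 1 ('k') with pos 5 ('k'): match
  Compare pos 2 ('h') with pos 4 ('h'): match
Result: palindrome

1


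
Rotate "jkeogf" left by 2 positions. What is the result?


Input: "jkeogf", rotate left by 2
First 2 characters: "jk"
Remaining characters: "eogf"
Concatenate remaining + first: "eogf" + "jk" = "eogfjk"

eogfjk


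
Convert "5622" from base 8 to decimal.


Input: "5622" in base 8
Positional expansion:
  Digit '5' (value 5) x 8^3 = 2560
  Digit '6' (value 6) x 8^2 = 384
  Digit '2' (value 2) x 8^1 = 16
  Digit '2' (value 2) x 8^0 = 2
Sum = 2962

2962


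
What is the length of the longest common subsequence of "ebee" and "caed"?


LCS of "ebee" and "caed"
DP table:
           c    a    e    d
      0    0    0    0    0
  e   0    0    0    1    1
  b   0    0    0    1    1
  e   0    0    0    1    1
  e   0    0    0    1    1
LCS length = dp[4][4] = 1

1


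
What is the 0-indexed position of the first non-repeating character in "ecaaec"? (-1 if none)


Input: ecaaec
Character frequencies:
  'a': 2
  'c': 2
  'e': 2
Scanning left to right for freq == 1:
  Position 0 ('e'): freq=2, skip
  Position 1 ('c'): freq=2, skip
  Position 2 ('a'): freq=2, skip
  Position 3 ('a'): freq=2, skip
  Position 4 ('e'): freq=2, skip
  Position 5 ('c'): freq=2, skip
  No unique character found => answer = -1

-1


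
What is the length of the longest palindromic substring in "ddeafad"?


Input: "ddeafad"
Checking substrings for palindromes:
  [3:6] "afa" (len 3) => palindrome
  [0:2] "dd" (len 2) => palindrome
Longest palindromic substring: "afa" with length 3

3


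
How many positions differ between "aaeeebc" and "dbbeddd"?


Comparing "aaeeebc" and "dbbeddd" position by position:
  Position 0: 'a' vs 'd' => DIFFER
  Position 1: 'a' vs 'b' => DIFFER
  Position 2: 'e' vs 'b' => DIFFER
  Position 3: 'e' vs 'e' => same
  Position 4: 'e' vs 'd' => DIFFER
  Position 5: 'b' vs 'd' => DIFFER
  Position 6: 'c' vs 'd' => DIFFER
Positions that differ: 6

6


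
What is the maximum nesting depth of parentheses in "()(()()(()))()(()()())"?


Input: "()(()()(()))()(()()())"
Tracking depth:
  Position 0 '(': depth becomes 1
  Position 1 ')': depth becomes 0
  Position 2 '(': depth becomes 1
  Position 3 '(': depth becomes 2
  Position 4 ')': depth becomes 1
  Position 5 '(': depth becomes 2
  Position 6 ')': depth becomes 1
  Position 7 '(': depth becomes 2
  Position 8 '(': depth becomes 3
  Position 9 ')': depth becomes 2
  Position 10 ')': depth becomes 1
  Position 11 ')': depth becomes 0
  Position 12 '(': depth becomes 1
  Position 13 ')': depth becomes 0
  Position 14 '(': depth becomes 1
  Position 15 '(': depth becomes 2
  Position 16 ')': depth becomes 1
  Position 17 '(': depth becomes 2
  Position 18 ')': depth becomes 1
  Position 19 '(': depth becomes 2
  Position 20 ')': depth becomes 1
  Position 21 ')': depth becomes 0
Maximum depth reached: 3

3


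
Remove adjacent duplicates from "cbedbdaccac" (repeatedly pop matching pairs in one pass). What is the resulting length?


Input: cbedbdaccac
Stack-based adjacent duplicate removal:
  Read 'c': push. Stack: c
  Read 'b': push. Stack: cb
  Read 'e': push. Stack: cbe
  Read 'd': push. Stack: cbed
  Read 'b': push. Stack: cbedb
  Read 'd': push. Stack: cbedbd
  Read 'a': push. Stack: cbedbda
  Read 'c': push. Stack: cbedbdac
  Read 'c': matches stack top 'c' => pop. Stack: cbedbda
  Read 'a': matches stack top 'a' => pop. Stack: cbedbd
  Read 'c': push. Stack: cbedbdc
Final stack: "cbedbdc" (length 7)

7


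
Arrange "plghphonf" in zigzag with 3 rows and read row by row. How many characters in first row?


Zigzag "plghphonf" into 3 rows:
Placing characters:
  'p' => row 0
  'l' => row 1
  'g' => row 2
  'h' => row 1
  'p' => row 0
  'h' => row 1
  'o' => row 2
  'n' => row 1
  'f' => row 0
Rows:
  Row 0: "ppf"
  Row 1: "lhhn"
  Row 2: "go"
First row length: 3

3


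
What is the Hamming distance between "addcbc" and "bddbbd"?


Comparing "addcbc" and "bddbbd" position by position:
  Position 0: 'a' vs 'b' => differ
  Position 1: 'd' vs 'd' => same
  Position 2: 'd' vs 'd' => same
  Position 3: 'c' vs 'b' => differ
  Position 4: 'b' vs 'b' => same
  Position 5: 'c' vs 'd' => differ
Total differences (Hamming distance): 3

3


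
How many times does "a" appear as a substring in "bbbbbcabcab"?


Searching for "a" in "bbbbbcabcab"
Scanning each position:
  Position 0: "b" => no
  Position 1: "b" => no
  Position 2: "b" => no
  Position 3: "b" => no
  Position 4: "b" => no
  Position 5: "c" => no
  Position 6: "a" => MATCH
  Position 7: "b" => no
  Position 8: "c" => no
  Position 9: "a" => MATCH
  Position 10: "b" => no
Total occurrences: 2

2


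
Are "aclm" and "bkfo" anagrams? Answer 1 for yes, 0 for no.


Strings: "aclm", "bkfo"
Sorted first:  aclm
Sorted second: bfko
Differ at position 0: 'a' vs 'b' => not anagrams

0


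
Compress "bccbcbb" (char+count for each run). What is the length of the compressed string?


Input: bccbcbb
Runs:
  'b' x 1 => "b1"
  'c' x 2 => "c2"
  'b' x 1 => "b1"
  'c' x 1 => "c1"
  'b' x 2 => "b2"
Compressed: "b1c2b1c1b2"
Compressed length: 10

10


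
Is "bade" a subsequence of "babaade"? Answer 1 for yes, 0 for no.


Check if "bade" is a subsequence of "babaade"
Greedy scan:
  Position 0 ('b'): matches sub[0] = 'b'
  Position 1 ('a'): matches sub[1] = 'a'
  Position 2 ('b'): no match needed
  Position 3 ('a'): no match needed
  Position 4 ('a'): no match needed
  Position 5 ('d'): matches sub[2] = 'd'
  Position 6 ('e'): matches sub[3] = 'e'
All 4 characters matched => is a subsequence

1


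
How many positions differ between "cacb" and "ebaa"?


Comparing "cacb" and "ebaa" position by position:
  Position 0: 'c' vs 'e' => DIFFER
  Position 1: 'a' vs 'b' => DIFFER
  Position 2: 'c' vs 'a' => DIFFER
  Position 3: 'b' vs 'a' => DIFFER
Positions that differ: 4

4


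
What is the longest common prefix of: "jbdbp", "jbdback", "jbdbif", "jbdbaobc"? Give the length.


Words: jbdbp, jbdback, jbdbif, jbdbaobc
  Position 0: all 'j' => match
  Position 1: all 'b' => match
  Position 2: all 'd' => match
  Position 3: all 'b' => match
  Position 4: ('p', 'a', 'i', 'a') => mismatch, stop
LCP = "jbdb" (length 4)

4


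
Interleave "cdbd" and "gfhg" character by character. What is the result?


Interleaving "cdbd" and "gfhg":
  Position 0: 'c' from first, 'g' from second => "cg"
  Position 1: 'd' from first, 'f' from second => "df"
  Position 2: 'b' from first, 'h' from second => "bh"
  Position 3: 'd' from first, 'g' from second => "dg"
Result: cgdfbhdg

cgdfbhdg


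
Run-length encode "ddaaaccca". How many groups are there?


Input: ddaaaccca
Scanning for consecutive runs:
  Group 1: 'd' x 2 (positions 0-1)
  Group 2: 'a' x 3 (positions 2-4)
  Group 3: 'c' x 3 (positions 5-7)
  Group 4: 'a' x 1 (positions 8-8)
Total groups: 4

4


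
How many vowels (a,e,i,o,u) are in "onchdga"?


Input: onchdga
Checking each character:
  'o' at position 0: vowel (running total: 1)
  'n' at position 1: consonant
  'c' at position 2: consonant
  'h' at position 3: consonant
  'd' at position 4: consonant
  'g' at position 5: consonant
  'a' at position 6: vowel (running total: 2)
Total vowels: 2

2


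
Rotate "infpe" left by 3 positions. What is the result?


Input: "infpe", rotate left by 3
First 3 characters: "inf"
Remaining characters: "pe"
Concatenate remaining + first: "pe" + "inf" = "peinf"

peinf


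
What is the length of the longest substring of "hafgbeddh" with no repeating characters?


Input: "hafgbeddh"
Sliding window (track last position of each char):
  Position 0 ('h'): window [0,0] length 1 -- new best
  Position 1 ('a'): window [0,1] length 2 -- new best
  Position 2 ('f'): window [0,2] length 3 -- new best
  Position 3 ('g'): window [0,3] length 4 -- new best
  Position 4 ('b'): window [0,4] length 5 -- new best
  Position 5 ('e'): window [0,5] length 6 -- new best
  Position 6 ('d'): window [0,6] length 7 -- new best
  Position 7 ('d'): repeat (last at 6), move window start to 7
  Position 7 ('d'): window [7,7] length 1
  Position 8 ('h'): window [7,8] length 2
Longest substring with no repeats: "hafgbed" with length 7

7


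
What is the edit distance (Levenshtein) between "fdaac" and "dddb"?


Computing edit distance: "fdaac" -> "dddb"
DP table:
           d    d    d    b
      0    1    2    3    4
  f   1    1    2    3    4
  d   2    1    1    2    3
  a   3    2    2    2    3
  a   4    3    3    3    3
  c   5    4    4    4    4
Edit distance = dp[5][4] = 4

4


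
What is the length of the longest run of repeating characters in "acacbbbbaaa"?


Input: "acacbbbbaaa"
Scanning for longest run:
  Position 1 ('c'): new char, reset run to 1
  Position 2 ('a'): new char, reset run to 1
  Position 3 ('c'): new char, reset run to 1
  Position 4 ('b'): new char, reset run to 1
  Position 5 ('b'): continues run of 'b', length=2
  Position 6 ('b'): continues run of 'b', length=3
  Position 7 ('b'): continues run of 'b', length=4
  Position 8 ('a'): new char, reset run to 1
  Position 9 ('a'): continues run of 'a', length=2
  Position 10 ('a'): continues run of 'a', length=3
Longest run: 'b' with length 4

4


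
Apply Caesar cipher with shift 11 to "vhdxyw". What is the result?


Caesar cipher: shift "vhdxyw" by 11
  'v' (pos 21) + 11 = pos 6 = 'g'
  'h' (pos 7) + 11 = pos 18 = 's'
  'd' (pos 3) + 11 = pos 14 = 'o'
  'x' (pos 23) + 11 = pos 8 = 'i'
  'y' (pos 24) + 11 = pos 9 = 'j'
  'w' (pos 22) + 11 = pos 7 = 'h'
Result: gsoijh

gsoijh


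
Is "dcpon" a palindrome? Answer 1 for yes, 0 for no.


Input: dcpon
Reversed: nopcd
  Compare pos 0 ('d') with pos 4 ('n'): MISMATCH
  Compare pos 1 ('c') with pos 3 ('o'): MISMATCH
Result: not a palindrome

0


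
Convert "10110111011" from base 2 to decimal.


Input: "10110111011" in base 2
Positional expansion:
  Digit '1' (value 1) x 2^10 = 1024
  Digit '0' (value 0) x 2^9 = 0
  Digit '1' (value 1) x 2^8 = 256
  Digit '1' (value 1) x 2^7 = 128
  Digit '0' (value 0) x 2^6 = 0
  Digit '1' (value 1) x 2^5 = 32
  Digit '1' (value 1) x 2^4 = 16
  Digit '1' (value 1) x 2^3 = 8
  Digit '0' (value 0) x 2^2 = 0
  Digit '1' (value 1) x 2^1 = 2
  Digit '1' (value 1) x 2^0 = 1
Sum = 1467

1467


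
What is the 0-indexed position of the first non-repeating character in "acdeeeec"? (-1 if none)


Input: acdeeeec
Character frequencies:
  'a': 1
  'c': 2
  'd': 1
  'e': 4
Scanning left to right for freq == 1:
  Position 0 ('a'): unique! => answer = 0

0


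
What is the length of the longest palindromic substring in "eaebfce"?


Input: "eaebfce"
Checking substrings for palindromes:
  [0:3] "eae" (len 3) => palindrome
Longest palindromic substring: "eae" with length 3

3


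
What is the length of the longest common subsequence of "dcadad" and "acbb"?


LCS of "dcadad" and "acbb"
DP table:
           a    c    b    b
      0    0    0    0    0
  d   0    0    0    0    0
  c   0    0    1    1    1
  a   0    1    1    1    1
  d   0    1    1    1    1
  a   0    1    1    1    1
  d   0    1    1    1    1
LCS length = dp[6][4] = 1

1


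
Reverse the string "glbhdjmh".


Input: glbhdjmh
Reading characters right to left:
  Position 7: 'h'
  Position 6: 'm'
  Position 5: 'j'
  Position 4: 'd'
  Position 3: 'h'
  Position 2: 'b'
  Position 1: 'l'
  Position 0: 'g'
Reversed: hmjdhblg

hmjdhblg


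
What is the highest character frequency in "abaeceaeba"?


Input: abaeceaeba
Character counts:
  'a': 4
  'b': 2
  'c': 1
  'e': 3
Maximum frequency: 4

4


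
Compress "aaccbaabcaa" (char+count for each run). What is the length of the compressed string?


Input: aaccbaabcaa
Runs:
  'a' x 2 => "a2"
  'c' x 2 => "c2"
  'b' x 1 => "b1"
  'a' x 2 => "a2"
  'b' x 1 => "b1"
  'c' x 1 => "c1"
  'a' x 2 => "a2"
Compressed: "a2c2b1a2b1c1a2"
Compressed length: 14

14


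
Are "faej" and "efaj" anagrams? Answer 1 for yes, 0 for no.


Strings: "faej", "efaj"
Sorted first:  aefj
Sorted second: aefj
Sorted forms match => anagrams

1


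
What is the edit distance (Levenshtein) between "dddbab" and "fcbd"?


Computing edit distance: "dddbab" -> "fcbd"
DP table:
           f    c    b    d
      0    1    2    3    4
  d   1    1    2    3    3
  d   2    2    2    3    3
  d   3    3    3    3    3
  b   4    4    4    3    4
  a   5    5    5    4    4
  b   6    6    6    5    5
Edit distance = dp[6][4] = 5

5


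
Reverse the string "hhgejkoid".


Input: hhgejkoid
Reading characters right to left:
  Position 8: 'd'
  Position 7: 'i'
  Position 6: 'o'
  Position 5: 'k'
  Position 4: 'j'
  Position 3: 'e'
  Position 2: 'g'
  Position 1: 'h'
  Position 0: 'h'
Reversed: diokjeghh

diokjeghh
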